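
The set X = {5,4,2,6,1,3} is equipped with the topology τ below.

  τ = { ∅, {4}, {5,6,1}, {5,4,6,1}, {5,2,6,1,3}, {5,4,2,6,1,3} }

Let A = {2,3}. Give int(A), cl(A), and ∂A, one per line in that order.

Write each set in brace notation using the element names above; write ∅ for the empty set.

U open, U⊆A: ∅. int(A) = ⋃ = ∅
X∖A={5,4,6,1}, int(X∖A)={5,4,6,1}, hence cl(A)={2,3}
∂A: remove int from cl → {2,3}

int(A) = ∅
cl(A)  = {2,3}
∂A     = {2,3}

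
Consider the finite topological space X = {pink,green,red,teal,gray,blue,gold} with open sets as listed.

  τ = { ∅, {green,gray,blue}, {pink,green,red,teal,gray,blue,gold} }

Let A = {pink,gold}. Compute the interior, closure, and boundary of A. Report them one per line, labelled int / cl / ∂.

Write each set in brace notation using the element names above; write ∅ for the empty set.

int(A) = ∅
cl(A)  = {pink,red,teal,gold}
∂A     = {pink,red,teal,gold}

opens ⊆ A: ∅; union → int = ∅
complement {green,red,teal,gray,blue}; its interior {green,gray,blue}; cl(A) = X∖{green,gray,blue} = {pink,red,teal,gold}
boundary = {pink,red,teal,gold} ∖ ∅ = {pink,red,teal,gold}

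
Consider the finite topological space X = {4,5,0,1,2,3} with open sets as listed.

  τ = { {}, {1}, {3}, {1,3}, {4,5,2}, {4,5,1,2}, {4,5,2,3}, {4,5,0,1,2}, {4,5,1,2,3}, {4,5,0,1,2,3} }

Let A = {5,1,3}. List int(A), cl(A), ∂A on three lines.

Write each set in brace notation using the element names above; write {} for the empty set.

U open, U⊆A: {}, {3}, {1}, {1,3}. int(A) = ⋃ = {1,3}
X∖A={4,0,2}, int(X∖A)={}, hence cl(A)={4,5,0,1,2,3}
∂A: remove int from cl → {4,5,0,2}

int(A) = {1,3}
cl(A)  = {4,5,0,1,2,3}
∂A     = {4,5,0,2}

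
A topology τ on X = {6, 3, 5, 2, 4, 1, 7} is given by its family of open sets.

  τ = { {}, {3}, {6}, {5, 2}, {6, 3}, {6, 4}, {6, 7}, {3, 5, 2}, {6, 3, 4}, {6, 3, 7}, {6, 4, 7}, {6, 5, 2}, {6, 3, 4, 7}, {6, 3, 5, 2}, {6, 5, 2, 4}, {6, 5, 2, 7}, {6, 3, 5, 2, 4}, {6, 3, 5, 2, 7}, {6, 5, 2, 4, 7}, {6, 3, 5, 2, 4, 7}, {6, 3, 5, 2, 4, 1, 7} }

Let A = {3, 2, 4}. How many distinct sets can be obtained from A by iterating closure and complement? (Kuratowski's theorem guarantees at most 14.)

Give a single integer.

cl via duality: int({6, 5, 1, 7}) = {6, 7}, so X∖{6, 7} = {3, 5, 2, 4, 1}
Write k for closure, c for complement:
  1. A     = {3, 2, 4}
  2. kA    = {3, 5, 2, 4, 1}
  3. cA    = {6, 5, 1, 7}
  4. ckA   = {6, 7}
  5. kcA   = {6, 5, 2, 4, 1, 7}
  6. kckA  = {6, 4, 1, 7}
  7. ckcA  = {3}
  8. ckckA = {3, 5, 2}
  9. kckcA = {3, 1}
  10. kckckA = {3, 5, 2, 1}
  11. ckckcA = {6, 5, 2, 4, 7}
  12. ckckckA = {6, 4, 7}
applying k or c yields no new set

12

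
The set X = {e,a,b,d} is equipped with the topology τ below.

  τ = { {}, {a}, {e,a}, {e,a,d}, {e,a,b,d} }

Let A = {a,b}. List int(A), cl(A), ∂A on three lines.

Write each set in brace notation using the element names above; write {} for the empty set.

int(A) = {a}
cl(A)  = {e,a,b,d}
∂A     = {e,b,d}

open subsets of A: {}, {a}; so int(A) = {a}
closure: X∖int(X∖A) = X∖{} = {e,a,b,d}
∂A = {e,a,b,d} minus {a} = {e,b,d}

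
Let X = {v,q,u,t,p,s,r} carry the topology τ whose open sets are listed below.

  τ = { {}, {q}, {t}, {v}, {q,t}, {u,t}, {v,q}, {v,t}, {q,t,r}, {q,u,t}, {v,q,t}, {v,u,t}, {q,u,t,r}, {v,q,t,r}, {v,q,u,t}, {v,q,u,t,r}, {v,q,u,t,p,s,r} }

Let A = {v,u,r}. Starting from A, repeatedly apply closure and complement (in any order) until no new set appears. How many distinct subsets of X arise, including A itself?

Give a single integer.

8

closure: X∖int(X∖A) = X∖{q,t} = {v,u,p,s,r}
Let k=closure and c=complement:
  1. A     = {v,u,r}
  2. kA    = {v,u,p,s,r}
  3. cA    = {q,t,p,s}
  4. ckA   = {q,t}
  5. kcA   = {q,u,t,p,s,r}
  6. ckcA  = {v}
  7. kckcA = {v,p,s}
  8. ckckcA = {q,u,t,r}
— saturated at 8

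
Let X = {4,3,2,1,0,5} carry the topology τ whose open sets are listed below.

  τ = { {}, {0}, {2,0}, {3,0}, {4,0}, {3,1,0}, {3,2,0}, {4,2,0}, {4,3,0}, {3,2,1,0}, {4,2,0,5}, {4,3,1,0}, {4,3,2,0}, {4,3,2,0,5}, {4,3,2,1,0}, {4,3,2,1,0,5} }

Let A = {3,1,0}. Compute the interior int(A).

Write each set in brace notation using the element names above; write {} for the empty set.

interior: largest open inside A is {3,1,0} (from {}, {0}, {3,0}, {3,1,0})

{3,1,0}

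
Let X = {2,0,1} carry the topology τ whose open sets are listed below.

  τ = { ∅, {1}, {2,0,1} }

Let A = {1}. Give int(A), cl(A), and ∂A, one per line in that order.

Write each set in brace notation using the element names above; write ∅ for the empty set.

int(A) = {1}
cl(A)  = {2,0,1}
∂A     = {2,0}

U open, U⊆A: ∅, {1}. int(A) = ⋃ = {1}
X∖A={2,0}, int(X∖A)=∅, hence cl(A)={2,0,1}
∂A: remove int from cl → {2,0}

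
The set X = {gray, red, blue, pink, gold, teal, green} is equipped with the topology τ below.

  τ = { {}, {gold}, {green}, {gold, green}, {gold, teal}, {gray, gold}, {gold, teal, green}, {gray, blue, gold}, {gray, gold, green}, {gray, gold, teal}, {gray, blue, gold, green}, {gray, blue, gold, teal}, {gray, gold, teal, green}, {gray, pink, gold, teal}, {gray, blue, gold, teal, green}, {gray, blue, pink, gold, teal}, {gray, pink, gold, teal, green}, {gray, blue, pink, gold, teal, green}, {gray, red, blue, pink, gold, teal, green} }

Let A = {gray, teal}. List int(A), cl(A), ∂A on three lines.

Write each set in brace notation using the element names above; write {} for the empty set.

opens ⊆ A: {}; union → int = {}
complement {red, blue, pink, gold, green}; its interior {gold, green}; cl(A) = X∖{gold, green} = {gray, red, blue, pink, teal}
boundary = {gray, red, blue, pink, teal} ∖ {} = {gray, red, blue, pink, teal}

int(A) = {}
cl(A)  = {gray, red, blue, pink, teal}
∂A     = {gray, red, blue, pink, teal}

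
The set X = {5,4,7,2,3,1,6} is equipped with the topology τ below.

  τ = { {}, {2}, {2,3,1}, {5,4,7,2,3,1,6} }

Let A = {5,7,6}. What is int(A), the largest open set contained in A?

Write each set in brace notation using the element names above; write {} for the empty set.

open subsets of A: {}; so int(A) = {}

{}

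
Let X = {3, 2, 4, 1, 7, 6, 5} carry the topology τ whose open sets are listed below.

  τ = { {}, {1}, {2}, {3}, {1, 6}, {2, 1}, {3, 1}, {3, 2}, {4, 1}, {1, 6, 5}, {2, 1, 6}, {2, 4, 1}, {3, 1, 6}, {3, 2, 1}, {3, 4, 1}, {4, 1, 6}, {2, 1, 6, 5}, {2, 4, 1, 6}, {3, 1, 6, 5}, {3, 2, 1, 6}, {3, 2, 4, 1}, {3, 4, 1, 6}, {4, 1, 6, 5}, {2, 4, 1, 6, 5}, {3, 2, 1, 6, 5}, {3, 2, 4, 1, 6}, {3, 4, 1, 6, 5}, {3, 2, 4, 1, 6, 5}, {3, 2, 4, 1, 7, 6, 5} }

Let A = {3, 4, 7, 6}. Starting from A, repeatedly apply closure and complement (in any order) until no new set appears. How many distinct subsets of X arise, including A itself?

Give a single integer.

8

X∖A={2, 1, 5}, int(X∖A)={2, 1}, hence cl(A)={3, 4, 7, 6, 5}
Orbit (k=closure, c=complement):
  1. A     = {3, 4, 7, 6}
  2. kA    = {3, 4, 7, 6, 5}
  3. cA    = {2, 1, 5}
  4. ckA   = {2, 1}
  5. kcA   = {2, 4, 1, 7, 6, 5}
  6. ckcA  = {3}
  7. kckcA = {3, 7}
  8. ckckcA = {2, 4, 1, 6, 5}
(closed under both — stop)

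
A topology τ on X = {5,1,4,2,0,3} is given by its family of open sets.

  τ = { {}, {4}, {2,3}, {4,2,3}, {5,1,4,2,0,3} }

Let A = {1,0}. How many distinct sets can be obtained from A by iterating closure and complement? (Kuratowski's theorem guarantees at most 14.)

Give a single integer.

6

X∖A={5,4,2,3}, int(X∖A)={4,2,3}, hence cl(A)={5,1,0}
Orbit (k=closure, c=complement):
  1. A     = {1,0}
  2. kA    = {5,1,0}
  3. cA    = {5,4,2,3}
  4. ckA   = {4,2,3}
  5. kcA   = {5,1,4,2,0,3}
  6. ckcA  = {}
(closed under both — stop)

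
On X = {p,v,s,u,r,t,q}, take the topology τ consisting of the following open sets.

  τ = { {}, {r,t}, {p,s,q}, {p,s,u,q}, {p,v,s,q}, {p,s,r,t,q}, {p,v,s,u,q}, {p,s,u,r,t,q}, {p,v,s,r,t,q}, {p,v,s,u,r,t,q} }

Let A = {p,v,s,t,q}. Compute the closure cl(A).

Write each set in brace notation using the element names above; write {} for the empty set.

cl via duality: int({u,r}) = {}, so X∖{} = {p,v,s,u,r,t,q}

{p,v,s,u,r,t,q}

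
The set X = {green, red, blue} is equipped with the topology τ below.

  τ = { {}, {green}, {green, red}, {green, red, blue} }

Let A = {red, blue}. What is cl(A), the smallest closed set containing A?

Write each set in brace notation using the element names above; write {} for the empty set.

cl via duality: int({green}) = {green}, so X∖{green} = {red, blue}

{red, blue}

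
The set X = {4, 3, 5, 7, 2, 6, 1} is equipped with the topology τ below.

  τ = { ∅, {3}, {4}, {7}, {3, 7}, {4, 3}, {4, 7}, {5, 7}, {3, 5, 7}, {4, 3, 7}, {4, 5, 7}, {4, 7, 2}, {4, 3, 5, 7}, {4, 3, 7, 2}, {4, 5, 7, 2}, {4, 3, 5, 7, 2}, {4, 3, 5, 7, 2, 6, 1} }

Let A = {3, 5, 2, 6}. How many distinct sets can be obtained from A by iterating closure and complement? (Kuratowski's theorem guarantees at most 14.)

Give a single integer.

8

X∖A={4, 7, 1}, int(X∖A)={4, 7}, hence cl(A)={3, 5, 2, 6, 1}
Orbit (k=closure, c=complement):
  1. A     = {3, 5, 2, 6}
  2. kA    = {3, 5, 2, 6, 1}
  3. cA    = {4, 7, 1}
  4. ckA   = {4, 7}
  5. kcA   = {4, 5, 7, 2, 6, 1}
  6. ckcA  = {3}
  7. kckcA = {3, 6, 1}
  8. ckckcA = {4, 5, 7, 2}
(closed under both — stop)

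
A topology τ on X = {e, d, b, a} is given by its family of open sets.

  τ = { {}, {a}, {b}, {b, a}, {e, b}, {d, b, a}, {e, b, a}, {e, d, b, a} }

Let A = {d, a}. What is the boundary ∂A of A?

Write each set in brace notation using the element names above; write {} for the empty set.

{d}

U open, U⊆A: {}, {a}. int(A) = ⋃ = {a}
X∖A={e, b}, int(X∖A)={e, b}, hence cl(A)={d, a}
∂A: remove int from cl → {d}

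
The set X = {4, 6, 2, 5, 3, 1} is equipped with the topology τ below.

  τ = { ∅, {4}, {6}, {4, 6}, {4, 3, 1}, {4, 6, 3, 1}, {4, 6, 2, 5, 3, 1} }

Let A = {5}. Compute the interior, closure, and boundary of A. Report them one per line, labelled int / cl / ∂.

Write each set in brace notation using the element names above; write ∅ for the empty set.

U open, U⊆A: ∅. int(A) = ⋃ = ∅
X∖A={4, 6, 2, 3, 1}, int(X∖A)={4, 6, 3, 1}, hence cl(A)={2, 5}
∂A: remove int from cl → {2, 5}

int(A) = ∅
cl(A)  = {2, 5}
∂A     = {2, 5}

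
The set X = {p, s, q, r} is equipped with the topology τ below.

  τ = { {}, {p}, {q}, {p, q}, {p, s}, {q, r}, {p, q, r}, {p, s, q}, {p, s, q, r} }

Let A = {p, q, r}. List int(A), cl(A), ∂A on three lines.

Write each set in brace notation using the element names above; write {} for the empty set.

open subsets of A: {}, {q}, {p}, {q, r}, {p, q}, {p, q, r}; so int(A) = {p, q, r}
closure: X∖int(X∖A) = X∖{} = {p, s, q, r}
∂A = {p, s, q, r} minus {p, q, r} = {s}

int(A) = {p, q, r}
cl(A)  = {p, s, q, r}
∂A     = {s}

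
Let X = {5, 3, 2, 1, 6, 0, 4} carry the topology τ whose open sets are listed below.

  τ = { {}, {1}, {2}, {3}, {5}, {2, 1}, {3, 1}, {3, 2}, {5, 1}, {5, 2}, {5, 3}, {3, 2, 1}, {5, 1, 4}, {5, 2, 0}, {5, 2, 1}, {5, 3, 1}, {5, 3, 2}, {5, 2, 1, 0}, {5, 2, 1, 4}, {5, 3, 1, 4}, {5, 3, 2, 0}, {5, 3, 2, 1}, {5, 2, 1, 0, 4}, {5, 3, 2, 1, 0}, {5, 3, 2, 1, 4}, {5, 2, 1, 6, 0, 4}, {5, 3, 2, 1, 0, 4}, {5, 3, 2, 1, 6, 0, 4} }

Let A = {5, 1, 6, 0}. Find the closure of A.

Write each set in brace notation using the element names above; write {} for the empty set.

{5, 1, 6, 0, 4}

X∖A={3, 2, 4}, int(X∖A)={3, 2}, hence cl(A)={5, 1, 6, 0, 4}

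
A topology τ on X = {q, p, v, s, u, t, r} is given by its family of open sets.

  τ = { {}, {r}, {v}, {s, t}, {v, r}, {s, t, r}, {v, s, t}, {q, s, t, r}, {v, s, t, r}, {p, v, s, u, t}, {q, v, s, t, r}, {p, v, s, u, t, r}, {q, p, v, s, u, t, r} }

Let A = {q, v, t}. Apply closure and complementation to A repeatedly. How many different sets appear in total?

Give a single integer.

10

X∖A={p, s, u, r}, int(X∖A)={r}, hence cl(A)={q, p, v, s, u, t}
Orbit (k=closure, c=complement):
  1. A     = {q, v, t}
  2. kA    = {q, p, v, s, u, t}
  3. cA    = {p, s, u, r}
  4. ckA   = {r}
  5. kcA   = {q, p, s, u, t, r}
  6. kckA  = {q, r}
  7. ckcA  = {v}
  8. ckckA = {p, v, s, u, t}
  9. kckcA = {p, v, u}
  10. ckckcA = {q, s, t, r}
(closed under both — stop)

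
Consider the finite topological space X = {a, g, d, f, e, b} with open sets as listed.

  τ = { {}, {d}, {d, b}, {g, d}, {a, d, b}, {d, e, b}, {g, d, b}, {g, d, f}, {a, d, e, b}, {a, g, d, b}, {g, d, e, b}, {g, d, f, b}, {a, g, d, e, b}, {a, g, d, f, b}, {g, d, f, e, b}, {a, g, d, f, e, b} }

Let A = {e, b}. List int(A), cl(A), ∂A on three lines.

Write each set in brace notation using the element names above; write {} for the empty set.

U open, U⊆A: {}. int(A) = ⋃ = {}
X∖A={a, g, d, f}, int(X∖A)={g, d, f}, hence cl(A)={a, e, b}
∂A: remove int from cl → {a, e, b}

int(A) = {}
cl(A)  = {a, e, b}
∂A     = {a, e, b}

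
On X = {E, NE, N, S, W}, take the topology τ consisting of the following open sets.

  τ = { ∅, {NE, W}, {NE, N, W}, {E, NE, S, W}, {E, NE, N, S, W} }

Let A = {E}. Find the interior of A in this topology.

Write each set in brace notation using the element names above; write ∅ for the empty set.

∅

U open, U⊆A: ∅. int(A) = ⋃ = ∅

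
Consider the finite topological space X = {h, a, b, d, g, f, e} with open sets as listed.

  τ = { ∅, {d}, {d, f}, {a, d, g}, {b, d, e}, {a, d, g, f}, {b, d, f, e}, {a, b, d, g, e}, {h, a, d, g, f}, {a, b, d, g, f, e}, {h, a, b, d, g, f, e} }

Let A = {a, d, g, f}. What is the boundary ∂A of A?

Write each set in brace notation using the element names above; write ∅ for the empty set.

opens ⊆ A: ∅, {d}, {d, f}, {a, d, g}, {a, d, g, f}; union → int = {a, d, g, f}
complement {h, b, e}; its interior ∅; cl(A) = X∖∅ = {h, a, b, d, g, f, e}
boundary = {h, a, b, d, g, f, e} ∖ {a, d, g, f} = {h, b, e}

{h, b, e}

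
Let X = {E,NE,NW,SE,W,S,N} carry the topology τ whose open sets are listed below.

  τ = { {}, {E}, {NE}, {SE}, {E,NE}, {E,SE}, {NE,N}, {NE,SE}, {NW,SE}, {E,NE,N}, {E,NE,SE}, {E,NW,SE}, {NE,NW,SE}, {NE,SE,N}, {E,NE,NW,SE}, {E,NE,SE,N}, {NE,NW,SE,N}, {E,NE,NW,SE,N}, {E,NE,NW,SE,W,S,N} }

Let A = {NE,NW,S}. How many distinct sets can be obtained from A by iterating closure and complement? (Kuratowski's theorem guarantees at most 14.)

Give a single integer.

complement {E,SE,W,N}; its interior {E,SE}; cl(A) = X∖{E,SE} = {NE,NW,W,S,N}
With k = closure, c = complement:
  1. A     = {NE,NW,S}
  2. kA    = {NE,NW,W,S,N}
  3. cA    = {E,SE,W,N}
  4. ckA   = {E,SE}
  5. kcA   = {E,NW,SE,W,S,N}
  6. kckA  = {E,NW,SE,W,S}
  7. ckcA  = {NE}
  8. ckckA = {NE,N}
  9. kckcA = {NE,W,S,N}
  10. ckckcA = {E,NW,SE}
k, c of each give nothing new

10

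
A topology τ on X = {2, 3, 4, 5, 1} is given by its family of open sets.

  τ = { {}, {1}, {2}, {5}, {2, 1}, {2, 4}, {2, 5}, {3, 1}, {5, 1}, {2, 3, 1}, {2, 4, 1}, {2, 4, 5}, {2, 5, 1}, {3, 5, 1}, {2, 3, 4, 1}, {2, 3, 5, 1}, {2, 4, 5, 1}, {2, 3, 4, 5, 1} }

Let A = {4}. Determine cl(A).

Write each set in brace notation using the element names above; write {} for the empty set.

{4}

cl via duality: int({2, 3, 5, 1}) = {2, 3, 5, 1}, so X∖{2, 3, 5, 1} = {4}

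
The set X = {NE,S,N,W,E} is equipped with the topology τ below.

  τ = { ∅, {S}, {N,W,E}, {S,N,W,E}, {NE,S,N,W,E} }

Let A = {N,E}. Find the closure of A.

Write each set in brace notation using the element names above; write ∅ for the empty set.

complement {NE,S,W}; its interior {S}; cl(A) = X∖{S} = {NE,N,W,E}

{NE,N,W,E}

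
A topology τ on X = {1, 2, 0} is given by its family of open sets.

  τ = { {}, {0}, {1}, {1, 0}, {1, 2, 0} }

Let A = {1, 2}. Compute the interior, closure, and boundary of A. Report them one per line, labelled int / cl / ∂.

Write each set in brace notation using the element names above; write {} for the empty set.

int(A) = {1}
cl(A)  = {1, 2}
∂A     = {2}

interior: largest open inside A is {1} (from {}, {1})
cl via duality: int({0}) = {0}, so X∖{0} = {1, 2}
cl∖int = {2}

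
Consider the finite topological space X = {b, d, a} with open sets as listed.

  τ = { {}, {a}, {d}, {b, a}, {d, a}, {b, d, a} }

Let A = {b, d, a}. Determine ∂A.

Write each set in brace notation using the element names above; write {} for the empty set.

U open, U⊆A: {}, {d}, {a}, {b, a}, {d, a}, {b, d, a}. int(A) = ⋃ = {b, d, a}
X∖A={}, int(X∖A)={}, hence cl(A)={b, d, a}
∂A: remove int from cl → {}

{}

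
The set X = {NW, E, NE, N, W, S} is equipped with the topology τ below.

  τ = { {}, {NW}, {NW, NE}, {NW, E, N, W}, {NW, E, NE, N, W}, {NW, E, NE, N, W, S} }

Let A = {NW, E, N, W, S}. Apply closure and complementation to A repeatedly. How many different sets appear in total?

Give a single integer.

6

complement {NE}; its interior {}; cl(A) = X∖{} = {NW, E, NE, N, W, S}
With k = closure, c = complement:
  1. A     = {NW, E, N, W, S}
  2. kA    = {NW, E, NE, N, W, S}
  3. cA    = {NE}
  4. ckA   = {}
  5. kcA   = {NE, S}
  6. ckcA  = {NW, E, N, W}
k, c of each give nothing new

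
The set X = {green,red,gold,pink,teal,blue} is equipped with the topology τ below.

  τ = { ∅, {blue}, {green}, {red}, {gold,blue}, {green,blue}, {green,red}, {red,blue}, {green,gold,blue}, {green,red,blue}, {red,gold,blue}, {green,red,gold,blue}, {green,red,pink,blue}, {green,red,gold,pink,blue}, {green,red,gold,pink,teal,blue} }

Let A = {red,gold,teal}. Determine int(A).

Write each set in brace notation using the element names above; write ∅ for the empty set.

open subsets of A: ∅, {red}; so int(A) = {red}

{red}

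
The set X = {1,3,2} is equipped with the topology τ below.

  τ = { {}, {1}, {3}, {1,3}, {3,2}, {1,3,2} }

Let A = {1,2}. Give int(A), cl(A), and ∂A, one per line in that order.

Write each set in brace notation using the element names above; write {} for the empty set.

int(A) = {1}
cl(A)  = {1,2}
∂A     = {2}

U open, U⊆A: {}, {1}. int(A) = ⋃ = {1}
X∖A={3}, int(X∖A)={3}, hence cl(A)={1,2}
∂A: remove int from cl → {2}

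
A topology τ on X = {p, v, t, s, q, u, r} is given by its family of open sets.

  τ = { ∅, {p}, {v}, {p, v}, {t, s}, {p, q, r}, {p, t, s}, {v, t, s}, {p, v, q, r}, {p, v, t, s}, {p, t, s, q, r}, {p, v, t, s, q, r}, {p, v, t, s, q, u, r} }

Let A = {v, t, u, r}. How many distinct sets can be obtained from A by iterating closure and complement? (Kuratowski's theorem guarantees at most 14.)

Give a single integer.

12

complement {p, s, q}; its interior {p}; cl(A) = X∖{p} = {v, t, s, q, u, r}
With k = closure, c = complement:
  1. A     = {v, t, u, r}
  2. kA    = {v, t, s, q, u, r}
  3. cA    = {p, s, q}
  4. ckA   = {p}
  5. kcA   = {p, t, s, q, u, r}
  6. kckA  = {p, q, u, r}
  7. ckcA  = {v}
  8. ckckA = {v, t, s}
  9. kckcA = {v, u}
  10. kckckA = {v, t, s, u}
  11. ckckcA = {p, t, s, q, r}
  12. ckckckA = {p, q, r}
k, c of each give nothing new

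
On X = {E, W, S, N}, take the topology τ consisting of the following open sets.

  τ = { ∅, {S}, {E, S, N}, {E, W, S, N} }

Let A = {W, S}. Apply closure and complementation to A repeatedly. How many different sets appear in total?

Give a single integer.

complement {E, N}; its interior ∅; cl(A) = X∖∅ = {E, W, S, N}
With k = closure, c = complement:
  1. A     = {W, S}
  2. kA    = {E, W, S, N}
  3. cA    = {E, N}
  4. ckA   = ∅
  5. kcA   = {E, W, N}
  6. ckcA  = {S}
k, c of each give nothing new

6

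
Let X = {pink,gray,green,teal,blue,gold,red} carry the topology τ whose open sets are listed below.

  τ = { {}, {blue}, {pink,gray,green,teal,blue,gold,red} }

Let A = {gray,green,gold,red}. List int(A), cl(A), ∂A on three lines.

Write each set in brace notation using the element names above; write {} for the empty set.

interior: largest open inside A is {} (from {})
cl via duality: int({pink,teal,blue}) = {blue}, so X∖{blue} = {pink,gray,green,teal,gold,red}
cl∖int = {pink,gray,green,teal,gold,red}

int(A) = {}
cl(A)  = {pink,gray,green,teal,gold,red}
∂A     = {pink,gray,green,teal,gold,red}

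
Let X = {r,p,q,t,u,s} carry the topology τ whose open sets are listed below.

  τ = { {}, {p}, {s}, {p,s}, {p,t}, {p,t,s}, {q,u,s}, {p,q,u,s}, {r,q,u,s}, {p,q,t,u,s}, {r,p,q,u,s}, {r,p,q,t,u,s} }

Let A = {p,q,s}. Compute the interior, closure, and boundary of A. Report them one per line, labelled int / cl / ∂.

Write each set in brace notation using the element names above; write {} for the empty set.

interior: largest open inside A is {p,s} (from {}, {s}, {p}, {p,s})
cl via duality: int({r,t,u}) = {}, so X∖{} = {r,p,q,t,u,s}
cl∖int = {r,q,t,u}

int(A) = {p,s}
cl(A)  = {r,p,q,t,u,s}
∂A     = {r,q,t,u}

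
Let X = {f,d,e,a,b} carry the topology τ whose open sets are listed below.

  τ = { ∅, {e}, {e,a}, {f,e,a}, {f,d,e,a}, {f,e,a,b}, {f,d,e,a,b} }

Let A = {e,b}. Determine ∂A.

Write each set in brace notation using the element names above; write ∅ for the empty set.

interior: largest open inside A is {e} (from ∅, {e})
cl via duality: int({f,d,a}) = ∅, so X∖∅ = {f,d,e,a,b}
cl∖int = {f,d,a,b}

{f,d,a,b}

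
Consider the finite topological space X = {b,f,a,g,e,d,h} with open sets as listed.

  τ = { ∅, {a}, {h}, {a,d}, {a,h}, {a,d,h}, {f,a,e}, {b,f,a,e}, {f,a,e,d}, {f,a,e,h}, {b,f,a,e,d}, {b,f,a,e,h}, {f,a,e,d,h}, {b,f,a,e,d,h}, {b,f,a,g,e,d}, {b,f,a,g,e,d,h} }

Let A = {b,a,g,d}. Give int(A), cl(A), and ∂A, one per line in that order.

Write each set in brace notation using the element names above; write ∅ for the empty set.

interior: largest open inside A is {a,d} (from ∅, {a}, {a,d})
cl via duality: int({f,e,h}) = {h}, so X∖{h} = {b,f,a,g,e,d}
cl∖int = {b,f,g,e}

int(A) = {a,d}
cl(A)  = {b,f,a,g,e,d}
∂A     = {b,f,g,e}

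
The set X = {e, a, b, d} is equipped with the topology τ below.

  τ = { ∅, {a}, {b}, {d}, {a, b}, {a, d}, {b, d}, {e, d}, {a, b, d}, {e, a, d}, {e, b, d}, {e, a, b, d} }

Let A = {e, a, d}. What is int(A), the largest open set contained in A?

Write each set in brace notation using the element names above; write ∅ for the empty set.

U open, U⊆A: ∅, {d}, {a}, {e, d}, {a, d}, {e, a, d}. int(A) = ⋃ = {e, a, d}

{e, a, d}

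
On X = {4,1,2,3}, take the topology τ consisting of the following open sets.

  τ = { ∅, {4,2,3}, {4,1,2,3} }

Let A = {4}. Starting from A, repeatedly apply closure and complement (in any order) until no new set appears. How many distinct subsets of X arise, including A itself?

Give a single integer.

cl via duality: int({1,2,3}) = ∅, so X∖∅ = {4,1,2,3}
Write k for closure, c for complement:
  1. A     = {4}
  2. kA    = {4,1,2,3}
  3. cA    = {1,2,3}
  4. ckA   = ∅
applying k or c yields no new set

4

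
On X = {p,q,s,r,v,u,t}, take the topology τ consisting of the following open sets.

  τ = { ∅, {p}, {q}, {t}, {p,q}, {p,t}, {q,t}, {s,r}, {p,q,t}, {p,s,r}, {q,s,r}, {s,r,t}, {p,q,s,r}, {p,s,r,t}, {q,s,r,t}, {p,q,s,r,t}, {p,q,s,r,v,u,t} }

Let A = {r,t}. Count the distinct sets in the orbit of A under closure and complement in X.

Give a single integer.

10

closure: X∖int(X∖A) = X∖{p,q} = {s,r,v,u,t}
Let k=closure and c=complement:
  1. A     = {r,t}
  2. kA    = {s,r,v,u,t}
  3. cA    = {p,q,s,v,u}
  4. ckA   = {p,q}
  5. kcA   = {p,q,s,r,v,u}
  6. kckA  = {p,q,v,u}
  7. ckcA  = {t}
  8. ckckA = {s,r,t}
  9. kckcA = {v,u,t}
  10. ckckcA = {p,q,s,r}
— saturated at 10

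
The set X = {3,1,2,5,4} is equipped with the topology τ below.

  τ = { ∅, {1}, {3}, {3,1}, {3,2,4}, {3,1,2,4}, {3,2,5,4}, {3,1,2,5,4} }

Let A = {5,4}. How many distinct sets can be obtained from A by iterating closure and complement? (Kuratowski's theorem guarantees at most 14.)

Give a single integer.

6

complement {3,1,2}; its interior {3,1}; cl(A) = X∖{3,1} = {2,5,4}
With k = closure, c = complement:
  1. A     = {5,4}
  2. kA    = {2,5,4}
  3. cA    = {3,1,2}
  4. ckA   = {3,1}
  5. kcA   = {3,1,2,5,4}
  6. ckcA  = ∅
k, c of each give nothing new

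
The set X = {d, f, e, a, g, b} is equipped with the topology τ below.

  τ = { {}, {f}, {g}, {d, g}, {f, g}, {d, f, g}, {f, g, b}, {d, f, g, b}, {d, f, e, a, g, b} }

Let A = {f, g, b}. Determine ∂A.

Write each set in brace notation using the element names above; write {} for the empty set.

interior: largest open inside A is {f, g, b} (from {}, {f}, {g}, {f, g}, {f, g, b})
cl via duality: int({d, e, a}) = {}, so X∖{} = {d, f, e, a, g, b}
cl∖int = {d, e, a}

{d, e, a}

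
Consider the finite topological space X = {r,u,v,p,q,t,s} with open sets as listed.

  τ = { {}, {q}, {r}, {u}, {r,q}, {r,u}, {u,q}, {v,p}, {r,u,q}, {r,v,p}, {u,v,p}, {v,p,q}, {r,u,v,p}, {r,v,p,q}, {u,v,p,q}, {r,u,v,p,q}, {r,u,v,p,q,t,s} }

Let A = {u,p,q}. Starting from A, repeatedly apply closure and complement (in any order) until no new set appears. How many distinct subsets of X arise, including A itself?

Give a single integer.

complement {r,v,t,s}; its interior {r}; cl(A) = X∖{r} = {u,v,p,q,t,s}
With k = closure, c = complement:
  1. A     = {u,p,q}
  2. kA    = {u,v,p,q,t,s}
  3. cA    = {r,v,t,s}
  4. ckA   = {r}
  5. kcA   = {r,v,p,t,s}
  6. kckA  = {r,t,s}
  7. ckcA  = {u,q}
  8. ckckA = {u,v,p,q}
  9. kckcA = {u,q,t,s}
  10. ckckcA = {r,v,p}
k, c of each give nothing new

10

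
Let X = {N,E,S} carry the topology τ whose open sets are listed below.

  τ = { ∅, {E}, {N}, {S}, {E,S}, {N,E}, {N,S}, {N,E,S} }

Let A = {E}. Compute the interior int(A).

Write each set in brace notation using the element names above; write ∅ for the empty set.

U open, U⊆A: ∅, {E}. int(A) = ⋃ = {E}

{E}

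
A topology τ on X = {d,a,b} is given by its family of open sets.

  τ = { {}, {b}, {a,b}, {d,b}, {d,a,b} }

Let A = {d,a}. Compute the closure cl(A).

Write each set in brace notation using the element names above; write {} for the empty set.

{d,a}

complement {b}; its interior {b}; cl(A) = X∖{b} = {d,a}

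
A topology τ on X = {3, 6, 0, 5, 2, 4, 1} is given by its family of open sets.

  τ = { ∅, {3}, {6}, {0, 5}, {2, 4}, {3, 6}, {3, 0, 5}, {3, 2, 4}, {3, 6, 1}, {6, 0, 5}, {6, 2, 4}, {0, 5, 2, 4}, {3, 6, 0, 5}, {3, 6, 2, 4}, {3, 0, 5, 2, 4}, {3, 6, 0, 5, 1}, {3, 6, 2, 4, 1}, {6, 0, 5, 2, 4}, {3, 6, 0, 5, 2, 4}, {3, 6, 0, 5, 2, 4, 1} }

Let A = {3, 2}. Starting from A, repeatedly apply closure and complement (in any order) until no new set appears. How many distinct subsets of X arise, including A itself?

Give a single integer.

complement {6, 0, 5, 4, 1}; its interior {6, 0, 5}; cl(A) = X∖{6, 0, 5} = {3, 2, 4, 1}
With k = closure, c = complement:
  1. A     = {3, 2}
  2. kA    = {3, 2, 4, 1}
  3. cA    = {6, 0, 5, 4, 1}
  4. ckA   = {6, 0, 5}
  5. kcA   = {6, 0, 5, 2, 4, 1}
  6. kckA  = {6, 0, 5, 1}
  7. ckcA  = {3}
  8. ckckA = {3, 2, 4}
  9. kckcA = {3, 1}
  10. ckckcA = {6, 0, 5, 2, 4}
k, c of each give nothing new

10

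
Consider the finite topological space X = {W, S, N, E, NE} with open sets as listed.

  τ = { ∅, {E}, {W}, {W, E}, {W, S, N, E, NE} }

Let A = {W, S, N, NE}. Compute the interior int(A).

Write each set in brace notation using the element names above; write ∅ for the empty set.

{W}

interior: largest open inside A is {W} (from ∅, {W})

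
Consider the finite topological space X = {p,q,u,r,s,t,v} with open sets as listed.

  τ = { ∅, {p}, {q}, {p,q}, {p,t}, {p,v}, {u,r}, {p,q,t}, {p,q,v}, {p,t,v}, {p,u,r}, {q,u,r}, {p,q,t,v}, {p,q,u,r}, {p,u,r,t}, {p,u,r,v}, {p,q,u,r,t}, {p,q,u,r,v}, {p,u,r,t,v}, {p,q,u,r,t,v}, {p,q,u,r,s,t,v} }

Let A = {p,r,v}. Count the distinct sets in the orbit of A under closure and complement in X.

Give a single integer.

complement {q,u,s,t}; its interior {q}; cl(A) = X∖{q} = {p,u,r,s,t,v}
With k = closure, c = complement:
  1. A     = {p,r,v}
  2. kA    = {p,u,r,s,t,v}
  3. cA    = {q,u,s,t}
  4. ckA   = {q}
  5. kcA   = {q,u,r,s,t}
  6. kckA  = {q,s}
  7. ckcA  = {p,v}
  8. ckckA = {p,u,r,t,v}
  9. kckcA = {p,s,t,v}
  10. ckckcA = {q,u,r}
  11. kckckcA = {q,u,r,s}
  12. ckckckcA = {p,t,v}
k, c of each give nothing new

12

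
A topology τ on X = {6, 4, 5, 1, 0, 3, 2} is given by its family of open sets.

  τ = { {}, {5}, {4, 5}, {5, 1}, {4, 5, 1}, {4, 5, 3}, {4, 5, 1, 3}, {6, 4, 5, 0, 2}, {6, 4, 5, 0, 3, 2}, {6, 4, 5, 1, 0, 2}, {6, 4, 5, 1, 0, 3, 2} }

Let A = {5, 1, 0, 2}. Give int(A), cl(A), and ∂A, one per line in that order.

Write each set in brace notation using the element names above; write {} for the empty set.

int(A) = {5, 1}
cl(A)  = {6, 4, 5, 1, 0, 3, 2}
∂A     = {6, 4, 0, 3, 2}

open subsets of A: {}, {5}, {5, 1}; so int(A) = {5, 1}
closure: X∖int(X∖A) = X∖{} = {6, 4, 5, 1, 0, 3, 2}
∂A = {6, 4, 5, 1, 0, 3, 2} minus {5, 1} = {6, 4, 0, 3, 2}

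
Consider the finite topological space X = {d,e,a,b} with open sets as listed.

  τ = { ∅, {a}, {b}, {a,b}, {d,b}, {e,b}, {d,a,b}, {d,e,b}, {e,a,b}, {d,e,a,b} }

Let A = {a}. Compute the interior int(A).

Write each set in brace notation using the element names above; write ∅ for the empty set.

{a}

open subsets of A: ∅, {a}; so int(A) = {a}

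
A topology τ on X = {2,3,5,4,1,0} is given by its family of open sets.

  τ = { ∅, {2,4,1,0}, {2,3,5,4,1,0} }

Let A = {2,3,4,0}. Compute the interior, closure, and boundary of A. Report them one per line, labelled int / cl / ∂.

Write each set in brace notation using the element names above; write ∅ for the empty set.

int(A) = ∅
cl(A)  = {2,3,5,4,1,0}
∂A     = {2,3,5,4,1,0}

U open, U⊆A: ∅. int(A) = ⋃ = ∅
X∖A={5,1}, int(X∖A)=∅, hence cl(A)={2,3,5,4,1,0}
∂A: remove int from cl → {2,3,5,4,1,0}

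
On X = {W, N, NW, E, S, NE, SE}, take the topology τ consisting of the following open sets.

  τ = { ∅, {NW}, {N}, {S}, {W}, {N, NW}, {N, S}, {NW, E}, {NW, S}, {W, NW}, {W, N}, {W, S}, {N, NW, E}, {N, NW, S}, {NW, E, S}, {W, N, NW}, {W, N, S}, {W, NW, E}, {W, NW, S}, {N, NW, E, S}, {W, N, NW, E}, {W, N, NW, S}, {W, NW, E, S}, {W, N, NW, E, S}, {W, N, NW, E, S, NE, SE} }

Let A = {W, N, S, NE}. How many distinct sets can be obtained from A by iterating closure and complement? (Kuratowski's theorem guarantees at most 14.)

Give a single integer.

cl via duality: int({NW, E, SE}) = {NW, E}, so X∖{NW, E} = {W, N, S, NE, SE}
Write k for closure, c for complement:
  1. A     = {W, N, S, NE}
  2. kA    = {W, N, S, NE, SE}
  3. cA    = {NW, E, SE}
  4. ckA   = {NW, E}
  5. kcA   = {NW, E, NE, SE}
  6. ckcA  = {W, N, S}
applying k or c yields no new set

6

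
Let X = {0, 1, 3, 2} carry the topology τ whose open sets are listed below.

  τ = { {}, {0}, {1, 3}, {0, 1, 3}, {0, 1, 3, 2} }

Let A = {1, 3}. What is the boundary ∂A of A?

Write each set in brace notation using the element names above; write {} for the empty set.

{2}

opens ⊆ A: {}, {1, 3}; union → int = {1, 3}
complement {0, 2}; its interior {0}; cl(A) = X∖{0} = {1, 3, 2}
boundary = {1, 3, 2} ∖ {1, 3} = {2}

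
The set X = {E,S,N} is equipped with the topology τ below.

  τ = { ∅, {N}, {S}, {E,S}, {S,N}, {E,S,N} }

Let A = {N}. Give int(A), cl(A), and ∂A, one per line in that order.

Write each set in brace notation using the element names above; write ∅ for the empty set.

int(A) = {N}
cl(A)  = {N}
∂A     = ∅

open subsets of A: ∅, {N}; so int(A) = {N}
closure: X∖int(X∖A) = X∖{E,S} = {N}
∂A = {N} minus {N} = ∅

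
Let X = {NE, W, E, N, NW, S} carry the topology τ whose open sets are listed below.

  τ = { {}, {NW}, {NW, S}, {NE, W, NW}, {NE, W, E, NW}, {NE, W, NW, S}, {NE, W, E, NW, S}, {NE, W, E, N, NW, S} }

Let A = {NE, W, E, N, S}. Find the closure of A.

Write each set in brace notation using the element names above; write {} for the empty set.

complement {NW}; its interior {NW}; cl(A) = X∖{NW} = {NE, W, E, N, S}

{NE, W, E, N, S}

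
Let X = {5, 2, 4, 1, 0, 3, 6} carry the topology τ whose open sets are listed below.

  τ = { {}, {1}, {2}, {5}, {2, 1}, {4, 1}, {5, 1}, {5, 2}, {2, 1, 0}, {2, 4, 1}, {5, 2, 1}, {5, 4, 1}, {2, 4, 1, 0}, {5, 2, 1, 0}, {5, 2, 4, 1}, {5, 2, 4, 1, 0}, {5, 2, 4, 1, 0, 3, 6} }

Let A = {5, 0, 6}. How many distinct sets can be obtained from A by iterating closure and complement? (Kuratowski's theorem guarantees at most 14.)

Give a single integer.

8

X∖A={2, 4, 1, 3}, int(X∖A)={2, 4, 1}, hence cl(A)={5, 0, 3, 6}
Orbit (k=closure, c=complement):
  1. A     = {5, 0, 6}
  2. kA    = {5, 0, 3, 6}
  3. cA    = {2, 4, 1, 3}
  4. ckA   = {2, 4, 1}
  5. kcA   = {2, 4, 1, 0, 3, 6}
  6. ckcA  = {5}
  7. kckcA = {5, 3, 6}
  8. ckckcA = {2, 4, 1, 0}
(closed under both — stop)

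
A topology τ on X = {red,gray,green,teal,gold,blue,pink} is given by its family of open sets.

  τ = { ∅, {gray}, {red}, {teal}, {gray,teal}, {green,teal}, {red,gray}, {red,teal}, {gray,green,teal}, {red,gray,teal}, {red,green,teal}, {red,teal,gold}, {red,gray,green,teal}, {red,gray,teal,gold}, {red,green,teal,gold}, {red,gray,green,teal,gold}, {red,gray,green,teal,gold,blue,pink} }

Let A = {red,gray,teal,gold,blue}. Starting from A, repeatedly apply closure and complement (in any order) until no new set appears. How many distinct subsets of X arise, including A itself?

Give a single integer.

cl via duality: int({green,pink}) = ∅, so X∖∅ = {red,gray,green,teal,gold,blue,pink}
Write k for closure, c for complement:
  1. A     = {red,gray,teal,gold,blue}
  2. kA    = {red,gray,green,teal,gold,blue,pink}
  3. cA    = {green,pink}
  4. ckA   = ∅
  5. kcA   = {green,blue,pink}
  6. ckcA  = {red,gray,teal,gold}
applying k or c yields no new set

6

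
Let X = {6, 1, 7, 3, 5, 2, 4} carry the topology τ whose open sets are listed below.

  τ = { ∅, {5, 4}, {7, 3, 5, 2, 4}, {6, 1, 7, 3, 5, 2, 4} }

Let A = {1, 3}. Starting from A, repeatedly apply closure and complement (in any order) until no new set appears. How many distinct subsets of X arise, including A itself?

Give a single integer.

complement {6, 7, 5, 2, 4}; its interior {5, 4}; cl(A) = X∖{5, 4} = {6, 1, 7, 3, 2}
With k = closure, c = complement:
  1. A     = {1, 3}
  2. kA    = {6, 1, 7, 3, 2}
  3. cA    = {6, 7, 5, 2, 4}
  4. ckA   = {5, 4}
  5. kcA   = {6, 1, 7, 3, 5, 2, 4}
  6. ckcA  = ∅
k, c of each give nothing new

6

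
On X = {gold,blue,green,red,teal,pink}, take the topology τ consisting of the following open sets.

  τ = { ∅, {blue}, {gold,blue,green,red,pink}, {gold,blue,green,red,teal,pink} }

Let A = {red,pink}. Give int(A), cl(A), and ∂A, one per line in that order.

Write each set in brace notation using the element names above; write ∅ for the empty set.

opens ⊆ A: ∅; union → int = ∅
complement {gold,blue,green,teal}; its interior {blue}; cl(A) = X∖{blue} = {gold,green,red,teal,pink}
boundary = {gold,green,red,teal,pink} ∖ ∅ = {gold,green,red,teal,pink}

int(A) = ∅
cl(A)  = {gold,green,red,teal,pink}
∂A     = {gold,green,red,teal,pink}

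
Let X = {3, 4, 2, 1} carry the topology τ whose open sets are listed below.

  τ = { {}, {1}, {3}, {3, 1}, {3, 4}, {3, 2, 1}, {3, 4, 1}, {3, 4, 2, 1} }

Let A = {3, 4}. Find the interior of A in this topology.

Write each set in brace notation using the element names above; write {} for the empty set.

open subsets of A: {}, {3}, {3, 4}; so int(A) = {3, 4}

{3, 4}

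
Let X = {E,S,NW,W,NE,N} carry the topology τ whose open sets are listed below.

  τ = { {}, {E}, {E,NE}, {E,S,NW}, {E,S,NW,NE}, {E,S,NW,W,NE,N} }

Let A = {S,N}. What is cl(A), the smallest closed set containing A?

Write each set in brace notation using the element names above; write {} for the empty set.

{S,NW,W,N}

complement {E,NW,W,NE}; its interior {E,NE}; cl(A) = X∖{E,NE} = {S,NW,W,N}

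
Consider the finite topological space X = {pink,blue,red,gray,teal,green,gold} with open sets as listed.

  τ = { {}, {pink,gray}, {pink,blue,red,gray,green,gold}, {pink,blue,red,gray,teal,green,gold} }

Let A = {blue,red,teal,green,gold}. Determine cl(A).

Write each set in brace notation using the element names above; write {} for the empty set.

{blue,red,teal,green,gold}

complement {pink,gray}; its interior {pink,gray}; cl(A) = X∖{pink,gray} = {blue,red,teal,green,gold}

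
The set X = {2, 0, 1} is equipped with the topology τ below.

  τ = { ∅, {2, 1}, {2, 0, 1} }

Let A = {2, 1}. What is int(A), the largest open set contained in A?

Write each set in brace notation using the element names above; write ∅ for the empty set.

{2, 1}

open subsets of A: ∅, {2, 1}; so int(A) = {2, 1}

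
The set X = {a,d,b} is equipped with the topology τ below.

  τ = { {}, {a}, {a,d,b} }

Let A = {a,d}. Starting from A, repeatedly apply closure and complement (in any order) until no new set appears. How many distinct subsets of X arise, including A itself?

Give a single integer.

cl via duality: int({b}) = {}, so X∖{} = {a,d,b}
Write k for closure, c for complement:
  1. A     = {a,d}
  2. kA    = {a,d,b}
  3. cA    = {b}
  4. ckA   = {}
  5. kcA   = {d,b}
  6. ckcA  = {a}
applying k or c yields no new set

6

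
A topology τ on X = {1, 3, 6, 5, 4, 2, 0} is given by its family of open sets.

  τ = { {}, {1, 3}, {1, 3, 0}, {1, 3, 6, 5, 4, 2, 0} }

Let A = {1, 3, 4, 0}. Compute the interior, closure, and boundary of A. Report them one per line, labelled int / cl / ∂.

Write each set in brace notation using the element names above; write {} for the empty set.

int(A) = {1, 3, 0}
cl(A)  = {1, 3, 6, 5, 4, 2, 0}
∂A     = {6, 5, 4, 2}

U open, U⊆A: {}, {1, 3}, {1, 3, 0}. int(A) = ⋃ = {1, 3, 0}
X∖A={6, 5, 2}, int(X∖A)={}, hence cl(A)={1, 3, 6, 5, 4, 2, 0}
∂A: remove int from cl → {6, 5, 4, 2}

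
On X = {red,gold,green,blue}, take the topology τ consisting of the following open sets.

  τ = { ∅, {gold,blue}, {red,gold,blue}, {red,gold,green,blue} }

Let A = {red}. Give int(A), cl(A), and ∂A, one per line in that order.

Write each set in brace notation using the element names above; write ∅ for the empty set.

open subsets of A: ∅; so int(A) = ∅
closure: X∖int(X∖A) = X∖{gold,blue} = {red,green}
∂A = {red,green} minus ∅ = {red,green}

int(A) = ∅
cl(A)  = {red,green}
∂A     = {red,green}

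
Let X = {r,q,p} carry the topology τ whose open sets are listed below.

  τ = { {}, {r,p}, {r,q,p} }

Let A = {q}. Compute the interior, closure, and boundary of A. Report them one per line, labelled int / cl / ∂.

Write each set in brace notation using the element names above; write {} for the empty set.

open subsets of A: {}; so int(A) = {}
closure: X∖int(X∖A) = X∖{r,p} = {q}
∂A = {q} minus {} = {q}

int(A) = {}
cl(A)  = {q}
∂A     = {q}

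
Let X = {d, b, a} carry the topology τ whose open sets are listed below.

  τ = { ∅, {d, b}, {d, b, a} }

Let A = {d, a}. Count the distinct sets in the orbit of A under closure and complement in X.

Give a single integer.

4

X∖A={b}, int(X∖A)=∅, hence cl(A)={d, b, a}
Orbit (k=closure, c=complement):
  1. A     = {d, a}
  2. kA    = {d, b, a}
  3. cA    = {b}
  4. ckA   = ∅
(closed under both — stop)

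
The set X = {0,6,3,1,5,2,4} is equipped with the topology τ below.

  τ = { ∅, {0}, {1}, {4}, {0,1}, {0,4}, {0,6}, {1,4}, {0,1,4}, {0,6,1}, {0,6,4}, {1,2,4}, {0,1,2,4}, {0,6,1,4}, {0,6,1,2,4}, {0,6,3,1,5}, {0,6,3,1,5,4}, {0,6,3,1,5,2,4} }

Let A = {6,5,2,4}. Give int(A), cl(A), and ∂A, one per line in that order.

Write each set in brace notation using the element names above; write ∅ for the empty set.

open subsets of A: ∅, {4}; so int(A) = {4}
closure: X∖int(X∖A) = X∖{0,1} = {6,3,5,2,4}
∂A = {6,3,5,2,4} minus {4} = {6,3,5,2}

int(A) = {4}
cl(A)  = {6,3,5,2,4}
∂A     = {6,3,5,2}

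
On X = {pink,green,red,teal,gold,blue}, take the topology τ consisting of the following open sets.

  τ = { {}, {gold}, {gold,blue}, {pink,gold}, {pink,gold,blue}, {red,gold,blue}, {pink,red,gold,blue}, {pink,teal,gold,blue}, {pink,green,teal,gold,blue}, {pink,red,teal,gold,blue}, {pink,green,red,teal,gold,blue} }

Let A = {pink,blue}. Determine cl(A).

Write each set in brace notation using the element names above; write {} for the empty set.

{pink,green,red,teal,blue}

complement {green,red,teal,gold}; its interior {gold}; cl(A) = X∖{gold} = {pink,green,red,teal,blue}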